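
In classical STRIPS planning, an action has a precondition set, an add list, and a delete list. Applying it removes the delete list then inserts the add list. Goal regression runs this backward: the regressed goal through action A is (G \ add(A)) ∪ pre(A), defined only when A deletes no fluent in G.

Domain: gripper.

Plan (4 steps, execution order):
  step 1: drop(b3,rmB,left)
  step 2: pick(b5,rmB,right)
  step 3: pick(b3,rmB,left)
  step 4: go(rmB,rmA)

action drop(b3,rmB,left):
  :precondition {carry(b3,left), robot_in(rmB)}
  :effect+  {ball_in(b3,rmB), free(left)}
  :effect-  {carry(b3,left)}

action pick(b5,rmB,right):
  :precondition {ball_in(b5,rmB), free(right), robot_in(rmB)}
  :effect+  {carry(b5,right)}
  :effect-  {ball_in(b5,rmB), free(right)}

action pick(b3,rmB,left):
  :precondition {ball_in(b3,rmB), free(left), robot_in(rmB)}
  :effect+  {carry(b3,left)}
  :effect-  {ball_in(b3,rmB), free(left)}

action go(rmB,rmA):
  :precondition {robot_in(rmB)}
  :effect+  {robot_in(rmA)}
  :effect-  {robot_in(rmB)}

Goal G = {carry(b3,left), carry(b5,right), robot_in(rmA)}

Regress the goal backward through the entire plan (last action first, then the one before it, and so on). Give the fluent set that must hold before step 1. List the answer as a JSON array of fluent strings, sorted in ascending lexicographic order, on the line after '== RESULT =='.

Work backward from the goal:
  through step 4 (go(rmB,rmA)): drop {robot_in(rmA)}, keep {carry(b3,left), carry(b5,right)}, require {robot_in(rmB)}
    → {carry(b3,left), carry(b5,right), robot_in(rmB)}
  through step 3 (pick(b3,rmB,left)): drop {carry(b3,left)}, keep {carry(b5,right), robot_in(rmB)}, require {ball_in(b3,rmB), free(left), robot_in(rmB)}
    → {ball_in(b3,rmB), carry(b5,right), free(left), robot_in(rmB)}
  through step 2 (pick(b5,rmB,right)): drop {carry(b5,right)}, keep {ball_in(b3,rmB), free(left), robot_in(rmB)}, require {ball_in(b5,rmB), free(right), robot_in(rmB)}
    → {ball_in(b3,rmB), ball_in(b5,rmB), free(left), free(right), robot_in(rmB)}
  through step 1 (drop(b3,rmB,left)): drop {ball_in(b3,rmB), free(left)}, keep {ball_in(b5,rmB), free(right), robot_in(rmB)}, require {carry(b3,left), robot_in(rmB)}
    → {ball_in(b5,rmB), carry(b3,left), free(right), robot_in(rmB)}

== RESULT ==
["ball_in(b5,rmB)", "carry(b3,left)", "free(right)", "robot_in(rmB)"]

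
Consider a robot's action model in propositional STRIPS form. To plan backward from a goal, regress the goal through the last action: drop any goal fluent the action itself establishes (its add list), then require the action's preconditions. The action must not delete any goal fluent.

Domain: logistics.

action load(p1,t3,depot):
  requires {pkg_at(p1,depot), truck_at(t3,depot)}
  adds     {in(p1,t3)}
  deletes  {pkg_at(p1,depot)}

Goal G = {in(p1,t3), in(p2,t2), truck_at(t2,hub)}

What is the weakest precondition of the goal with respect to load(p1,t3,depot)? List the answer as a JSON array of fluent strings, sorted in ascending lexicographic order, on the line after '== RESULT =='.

Compute (G \ add) ∪ pre:
  G ∩ del = {}  (empty — regression defined)
  G \ add = {in(p1,t3), in(p2,t2), truck_at(t2,hub)} \ {in(p1,t3)} = {in(p2,t2), truck_at(t2,hub)}
  ∪ pre   = {in(p2,t2), truck_at(t2,hub)} ∪ {pkg_at(p1,depot), truck_at(t3,depot)}
          = {in(p2,t2), pkg_at(p1,depot), truck_at(t2,hub), truck_at(t3,depot)}

== RESULT ==
["in(p2,t2)", "pkg_at(p1,depot)", "truck_at(t2,hub)", "truck_at(t3,depot)"]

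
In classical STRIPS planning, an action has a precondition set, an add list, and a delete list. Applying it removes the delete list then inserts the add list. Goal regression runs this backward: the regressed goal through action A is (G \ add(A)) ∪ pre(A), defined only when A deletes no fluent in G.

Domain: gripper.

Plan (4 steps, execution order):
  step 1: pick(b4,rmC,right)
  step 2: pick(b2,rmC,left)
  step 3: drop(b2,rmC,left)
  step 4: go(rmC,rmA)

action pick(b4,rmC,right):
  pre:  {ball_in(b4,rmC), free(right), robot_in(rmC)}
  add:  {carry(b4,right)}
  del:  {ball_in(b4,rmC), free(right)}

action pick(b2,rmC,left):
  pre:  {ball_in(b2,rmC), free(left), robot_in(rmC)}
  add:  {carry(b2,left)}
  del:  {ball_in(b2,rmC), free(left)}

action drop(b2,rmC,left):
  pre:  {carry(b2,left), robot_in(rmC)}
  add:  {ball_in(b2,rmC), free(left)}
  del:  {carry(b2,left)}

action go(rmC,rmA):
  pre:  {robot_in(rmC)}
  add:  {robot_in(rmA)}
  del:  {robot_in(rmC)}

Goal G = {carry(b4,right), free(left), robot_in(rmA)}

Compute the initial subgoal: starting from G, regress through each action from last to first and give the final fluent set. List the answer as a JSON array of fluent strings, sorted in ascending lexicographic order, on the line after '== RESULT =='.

Work backward from the goal:
  through step 4 (go(rmC,rmA)): drop {robot_in(rmA)}, keep {carry(b4,right), free(left)}, require {robot_in(rmC)}
    → {carry(b4,right), free(left), robot_in(rmC)}
  through step 3 (drop(b2,rmC,left)): drop {free(left)}, keep {carry(b4,right), robot_in(rmC)}, require {carry(b2,left), robot_in(rmC)}
    → {carry(b2,left), carry(b4,right), robot_in(rmC)}
  through step 2 (pick(b2,rmC,left)): drop {carry(b2,left)}, keep {carry(b4,right), robot_in(rmC)}, require {ball_in(b2,rmC), free(left), robot_in(rmC)}
    → {ball_in(b2,rmC), carry(b4,right), free(left), robot_in(rmC)}
  through step 1 (pick(b4,rmC,right)): drop {carry(b4,right)}, keep {ball_in(b2,rmC), free(left), robot_in(rmC)}, require {ball_in(b4,rmC), free(right), robot_in(rmC)}
    → {ball_in(b2,rmC), ball_in(b4,rmC), free(left), free(right), robot_in(rmC)}

== RESULT ==
["ball_in(b2,rmC)", "ball_in(b4,rmC)", "free(left)", "free(right)", "robot_in(rmC)"]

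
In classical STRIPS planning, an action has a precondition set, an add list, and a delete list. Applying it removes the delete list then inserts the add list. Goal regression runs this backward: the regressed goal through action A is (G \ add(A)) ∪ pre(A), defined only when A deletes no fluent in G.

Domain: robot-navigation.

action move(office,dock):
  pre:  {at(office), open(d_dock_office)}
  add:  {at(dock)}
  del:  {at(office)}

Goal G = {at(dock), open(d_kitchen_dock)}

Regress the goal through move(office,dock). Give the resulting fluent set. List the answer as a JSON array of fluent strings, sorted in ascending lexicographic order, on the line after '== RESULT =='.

Compute (G \ add) ∪ pre:
  G ∩ del = {}  (empty — regression defined)
  G \ add = {at(dock), open(d_kitchen_dock)} \ {at(dock)} = {open(d_kitchen_dock)}
  ∪ pre   = {open(d_kitchen_dock)} ∪ {at(office), open(d_dock_office)}
          = {at(office), open(d_dock_office), open(d_kitchen_dock)}

== RESULT ==
["at(office)", "open(d_dock_office)", "open(d_kitchen_dock)"]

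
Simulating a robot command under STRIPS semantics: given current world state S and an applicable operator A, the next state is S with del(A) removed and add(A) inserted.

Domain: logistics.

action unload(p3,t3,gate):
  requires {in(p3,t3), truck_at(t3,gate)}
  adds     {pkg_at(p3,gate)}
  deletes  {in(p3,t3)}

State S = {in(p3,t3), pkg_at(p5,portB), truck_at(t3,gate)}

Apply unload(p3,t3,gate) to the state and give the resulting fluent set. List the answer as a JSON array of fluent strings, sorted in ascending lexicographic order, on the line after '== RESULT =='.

Compute (S \ del) ∪ add:
  pre ⊆ S: {in(p3,t3), truck_at(t3,gate)} ⊆ S  — applicable
  S \ del = {pkg_at(p5,portB), truck_at(t3,gate)}
  ∪ add   = {pkg_at(p3,gate), pkg_at(p5,portB), truck_at(t3,gate)}

== RESULT ==
["pkg_at(p3,gate)", "pkg_at(p5,portB)", "truck_at(t3,gate)"]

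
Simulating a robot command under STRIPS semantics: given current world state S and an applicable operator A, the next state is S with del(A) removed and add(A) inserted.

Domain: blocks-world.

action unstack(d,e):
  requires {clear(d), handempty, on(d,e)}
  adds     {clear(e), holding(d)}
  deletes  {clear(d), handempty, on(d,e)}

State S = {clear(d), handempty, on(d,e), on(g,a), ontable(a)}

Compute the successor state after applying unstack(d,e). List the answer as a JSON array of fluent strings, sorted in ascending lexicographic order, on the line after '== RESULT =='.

Progress:
  pre ⊆ S: {clear(d), handempty, on(d,e)} ⊆ S  — applicable
  S \ del = {on(g,a), ontable(a)}
  ∪ add   = {clear(e), holding(d), on(g,a), ontable(a)}

== RESULT ==
["clear(e)", "holding(d)", "on(g,a)", "ontable(a)"]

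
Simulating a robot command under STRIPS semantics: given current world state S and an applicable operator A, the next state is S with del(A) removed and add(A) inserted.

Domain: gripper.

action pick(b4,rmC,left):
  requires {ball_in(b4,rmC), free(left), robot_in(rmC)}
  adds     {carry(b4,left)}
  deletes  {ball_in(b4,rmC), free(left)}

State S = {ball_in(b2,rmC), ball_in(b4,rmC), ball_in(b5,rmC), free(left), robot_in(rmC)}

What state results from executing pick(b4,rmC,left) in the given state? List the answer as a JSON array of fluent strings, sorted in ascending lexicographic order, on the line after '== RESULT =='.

Progress:
  pre ⊆ S: {ball_in(b4,rmC), free(left), robot_in(rmC)} ⊆ S  — applicable
  S \ del = {ball_in(b2,rmC), ball_in(b5,rmC), robot_in(rmC)}
  ∪ add   = {ball_in(b2,rmC), ball_in(b5,rmC), carry(b4,left), robot_in(rmC)}

== RESULT ==
["ball_in(b2,rmC)", "ball_in(b5,rmC)", "carry(b4,left)", "robot_in(rmC)"]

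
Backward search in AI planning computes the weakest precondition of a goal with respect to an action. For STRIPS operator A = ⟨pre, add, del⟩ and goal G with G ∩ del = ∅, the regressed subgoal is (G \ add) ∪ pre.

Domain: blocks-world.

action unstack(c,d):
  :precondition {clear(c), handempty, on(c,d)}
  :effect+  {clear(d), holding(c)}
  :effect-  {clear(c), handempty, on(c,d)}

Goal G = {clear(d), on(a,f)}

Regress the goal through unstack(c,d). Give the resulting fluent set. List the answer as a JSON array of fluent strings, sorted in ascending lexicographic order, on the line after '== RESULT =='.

Regress:
  G ∩ del = {}  (empty — regression defined)
  G \ add = {clear(d), on(a,f)} \ {clear(d), holding(c)} = {on(a,f)}
  ∪ pre   = {on(a,f)} ∪ {clear(c), handempty, on(c,d)}
          = {clear(c), handempty, on(a,f), on(c,d)}

== RESULT ==
["clear(c)", "handempty", "on(a,f)", "on(c,d)"]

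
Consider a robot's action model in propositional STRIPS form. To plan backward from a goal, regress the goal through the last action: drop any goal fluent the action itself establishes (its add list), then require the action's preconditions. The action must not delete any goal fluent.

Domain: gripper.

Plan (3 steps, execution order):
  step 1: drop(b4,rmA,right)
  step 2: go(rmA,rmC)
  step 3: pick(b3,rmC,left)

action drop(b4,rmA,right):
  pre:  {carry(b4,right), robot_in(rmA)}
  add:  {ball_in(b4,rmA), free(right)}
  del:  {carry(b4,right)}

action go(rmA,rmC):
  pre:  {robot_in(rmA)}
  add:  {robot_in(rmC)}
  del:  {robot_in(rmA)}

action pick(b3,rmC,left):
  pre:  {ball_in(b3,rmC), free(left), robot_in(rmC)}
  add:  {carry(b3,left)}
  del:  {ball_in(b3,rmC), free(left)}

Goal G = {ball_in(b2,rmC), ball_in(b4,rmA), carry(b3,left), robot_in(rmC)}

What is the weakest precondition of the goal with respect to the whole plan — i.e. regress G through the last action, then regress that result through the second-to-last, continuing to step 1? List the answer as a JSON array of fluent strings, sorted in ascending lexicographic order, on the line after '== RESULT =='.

Regress step by step:
  through step 3 (pick(b3,rmC,left)): drop {carry(b3,left)}, keep {ball_in(b2,rmC), ball_in(b4,rmA), robot_in(rmC)}, require {ball_in(b3,rmC), free(left), robot_in(rmC)}
    → {ball_in(b2,rmC), ball_in(b3,rmC), ball_in(b4,rmA), free(left), robot_in(rmC)}
  through step 2 (go(rmA,rmC)): drop {robot_in(rmC)}, keep {ball_in(b2,rmC), ball_in(b3,rmC), ball_in(b4,rmA), free(left)}, require {robot_in(rmA)}
    → {ball_in(b2,rmC), ball_in(b3,rmC), ball_in(b4,rmA), free(left), robot_in(rmA)}
  through step 1 (drop(b4,rmA,right)): drop {ball_in(b4,rmA)}, keep {ball_in(b2,rmC), ball_in(b3,rmC), free(left), robot_in(rmA)}, require {carry(b4,right), robot_in(rmA)}
    → {ball_in(b2,rmC), ball_in(b3,rmC), carry(b4,right), free(left), robot_in(rmA)}

== RESULT ==
["ball_in(b2,rmC)", "ball_in(b3,rmC)", "carry(b4,right)", "free(left)", "robot_in(rmA)"]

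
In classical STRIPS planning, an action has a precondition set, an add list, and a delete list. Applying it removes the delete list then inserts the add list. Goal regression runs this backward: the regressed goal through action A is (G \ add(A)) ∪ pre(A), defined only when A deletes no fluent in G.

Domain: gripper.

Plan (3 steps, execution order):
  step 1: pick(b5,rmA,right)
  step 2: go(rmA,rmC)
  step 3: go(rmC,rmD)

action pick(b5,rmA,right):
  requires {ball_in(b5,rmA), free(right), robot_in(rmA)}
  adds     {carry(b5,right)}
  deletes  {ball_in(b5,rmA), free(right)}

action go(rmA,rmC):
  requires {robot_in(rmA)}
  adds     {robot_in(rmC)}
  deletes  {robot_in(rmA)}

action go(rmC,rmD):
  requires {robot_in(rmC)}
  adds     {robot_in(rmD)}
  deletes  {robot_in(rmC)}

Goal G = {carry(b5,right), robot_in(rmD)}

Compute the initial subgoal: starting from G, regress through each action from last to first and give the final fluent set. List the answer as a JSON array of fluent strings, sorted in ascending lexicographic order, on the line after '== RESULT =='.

Work backward from the goal:
  through step 3 (go(rmC,rmD)): drop {robot_in(rmD)}, keep {carry(b5,right)}, require {robot_in(rmC)}
    → {carry(b5,right), robot_in(rmC)}
  through step 2 (go(rmA,rmC)): drop {robot_in(rmC)}, keep {carry(b5,right)}, require {robot_in(rmA)}
    → {carry(b5,right), robot_in(rmA)}
  through step 1 (pick(b5,rmA,right)): drop {carry(b5,right)}, keep {robot_in(rmA)}, require {ball_in(b5,rmA), free(right), robot_in(rmA)}
    → {ball_in(b5,rmA), free(right), robot_in(rmA)}

== RESULT ==
["ball_in(b5,rmA)", "free(right)", "robot_in(rmA)"]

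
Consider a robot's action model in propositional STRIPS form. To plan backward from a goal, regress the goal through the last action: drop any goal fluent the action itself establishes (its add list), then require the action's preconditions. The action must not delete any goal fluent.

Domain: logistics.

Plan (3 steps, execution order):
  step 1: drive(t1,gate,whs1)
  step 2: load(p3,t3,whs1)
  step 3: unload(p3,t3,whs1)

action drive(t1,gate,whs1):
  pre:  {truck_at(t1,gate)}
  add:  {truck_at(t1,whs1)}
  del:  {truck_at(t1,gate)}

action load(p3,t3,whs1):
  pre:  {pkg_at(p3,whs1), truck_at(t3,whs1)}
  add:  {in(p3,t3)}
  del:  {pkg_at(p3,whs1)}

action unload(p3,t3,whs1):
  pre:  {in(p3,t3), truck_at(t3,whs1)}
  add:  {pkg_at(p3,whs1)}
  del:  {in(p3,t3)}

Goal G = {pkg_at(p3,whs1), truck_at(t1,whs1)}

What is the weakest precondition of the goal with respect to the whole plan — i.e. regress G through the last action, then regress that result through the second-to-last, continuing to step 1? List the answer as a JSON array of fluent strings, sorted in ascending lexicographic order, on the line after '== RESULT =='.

Regress step by step:
  through step 3 (unload(p3,t3,whs1)): drop {pkg_at(p3,whs1)}, keep {truck_at(t1,whs1)}, require {in(p3,t3), truck_at(t3,whs1)}
    → {in(p3,t3), truck_at(t1,whs1), truck_at(t3,whs1)}
  through step 2 (load(p3,t3,whs1)): drop {in(p3,t3)}, keep {truck_at(t1,whs1), truck_at(t3,whs1)}, require {pkg_at(p3,whs1), truck_at(t3,whs1)}
    → {pkg_at(p3,whs1), truck_at(t1,whs1), truck_at(t3,whs1)}
  through step 1 (drive(t1,gate,whs1)): drop {truck_at(t1,whs1)}, keep {pkg_at(p3,whs1), truck_at(t3,whs1)}, require {truck_at(t1,gate)}
    → {pkg_at(p3,whs1), truck_at(t1,gate), truck_at(t3,whs1)}

== RESULT ==
["pkg_at(p3,whs1)", "truck_at(t1,gate)", "truck_at(t3,whs1)"]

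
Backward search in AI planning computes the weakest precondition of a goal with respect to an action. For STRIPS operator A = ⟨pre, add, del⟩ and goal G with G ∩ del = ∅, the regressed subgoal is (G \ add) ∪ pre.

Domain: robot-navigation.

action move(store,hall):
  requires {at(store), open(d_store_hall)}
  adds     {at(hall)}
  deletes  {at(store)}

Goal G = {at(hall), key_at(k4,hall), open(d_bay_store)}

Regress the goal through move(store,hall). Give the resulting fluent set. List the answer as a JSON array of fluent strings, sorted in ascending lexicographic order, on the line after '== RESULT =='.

Compute (G \ add) ∪ pre:
  G ∩ del = {}  (empty — regression defined)
  G \ add = {at(hall), key_at(k4,hall), open(d_bay_store)} \ {at(hall)} = {key_at(k4,hall), open(d_bay_store)}
  ∪ pre   = {key_at(k4,hall), open(d_bay_store)} ∪ {at(store), open(d_store_hall)}
          = {at(store), key_at(k4,hall), open(d_bay_store), open(d_store_hall)}

== RESULT ==
["at(store)", "key_at(k4,hall)", "open(d_bay_store)", "open(d_store_hall)"]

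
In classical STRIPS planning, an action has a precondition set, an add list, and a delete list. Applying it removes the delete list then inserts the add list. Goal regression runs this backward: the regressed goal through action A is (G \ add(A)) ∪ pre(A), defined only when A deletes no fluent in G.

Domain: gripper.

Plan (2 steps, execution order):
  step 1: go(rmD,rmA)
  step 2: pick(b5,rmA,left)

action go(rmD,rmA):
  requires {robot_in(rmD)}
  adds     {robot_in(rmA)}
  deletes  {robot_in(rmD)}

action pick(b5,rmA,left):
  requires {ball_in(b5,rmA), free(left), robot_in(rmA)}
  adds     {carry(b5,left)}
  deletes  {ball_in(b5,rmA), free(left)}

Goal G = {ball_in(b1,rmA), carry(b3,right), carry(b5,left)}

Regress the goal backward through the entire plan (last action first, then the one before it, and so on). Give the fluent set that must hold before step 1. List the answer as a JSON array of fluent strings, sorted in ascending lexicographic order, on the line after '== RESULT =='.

Regress step by step:
  through step 2 (pick(b5,rmA,left)): drop {carry(b5,left)}, keep {ball_in(b1,rmA), carry(b3,right)}, require {ball_in(b5,rmA), free(left), robot_in(rmA)}
    → {ball_in(b1,rmA), ball_in(b5,rmA), carry(b3,right), free(left), robot_in(rmA)}
  through step 1 (go(rmD,rmA)): drop {robot_in(rmA)}, keep {ball_in(b1,rmA), ball_in(b5,rmA), carry(b3,right), free(left)}, require {robot_in(rmD)}
    → {ball_in(b1,rmA), ball_in(b5,rmA), carry(b3,right), free(left), robot_in(rmD)}

== RESULT ==
["ball_in(b1,rmA)", "ball_in(b5,rmA)", "carry(b3,right)", "free(left)", "robot_in(rmD)"]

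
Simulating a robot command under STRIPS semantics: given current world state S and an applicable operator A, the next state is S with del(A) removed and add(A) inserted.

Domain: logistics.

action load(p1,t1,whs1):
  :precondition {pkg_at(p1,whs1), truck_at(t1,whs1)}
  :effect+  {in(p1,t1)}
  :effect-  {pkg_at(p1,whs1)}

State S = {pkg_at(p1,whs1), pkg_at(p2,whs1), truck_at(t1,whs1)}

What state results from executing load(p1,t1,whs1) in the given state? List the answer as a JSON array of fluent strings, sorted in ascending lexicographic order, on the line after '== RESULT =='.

Progress:
  pre ⊆ S: {pkg_at(p1,whs1), truck_at(t1,whs1)} ⊆ S  — applicable
  S \ del = {pkg_at(p2,whs1), truck_at(t1,whs1)}
  ∪ add   = {in(p1,t1), pkg_at(p2,whs1), truck_at(t1,whs1)}

== RESULT ==
["in(p1,t1)", "pkg_at(p2,whs1)", "truck_at(t1,whs1)"]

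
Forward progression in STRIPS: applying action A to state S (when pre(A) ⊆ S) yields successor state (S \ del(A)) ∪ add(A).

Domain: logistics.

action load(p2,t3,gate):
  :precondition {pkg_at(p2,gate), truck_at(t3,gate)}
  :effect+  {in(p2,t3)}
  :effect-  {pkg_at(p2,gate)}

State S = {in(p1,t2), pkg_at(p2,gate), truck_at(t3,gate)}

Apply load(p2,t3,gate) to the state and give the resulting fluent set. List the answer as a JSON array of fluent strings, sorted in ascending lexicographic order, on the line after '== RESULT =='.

Compute (S \ del) ∪ add:
  pre ⊆ S: {pkg_at(p2,gate), truck_at(t3,gate)} ⊆ S  — applicable
  S \ del = {in(p1,t2), truck_at(t3,gate)}
  ∪ add   = {in(p1,t2), in(p2,t3), truck_at(t3,gate)}

== RESULT ==
["in(p1,t2)", "in(p2,t3)", "truck_at(t3,gate)"]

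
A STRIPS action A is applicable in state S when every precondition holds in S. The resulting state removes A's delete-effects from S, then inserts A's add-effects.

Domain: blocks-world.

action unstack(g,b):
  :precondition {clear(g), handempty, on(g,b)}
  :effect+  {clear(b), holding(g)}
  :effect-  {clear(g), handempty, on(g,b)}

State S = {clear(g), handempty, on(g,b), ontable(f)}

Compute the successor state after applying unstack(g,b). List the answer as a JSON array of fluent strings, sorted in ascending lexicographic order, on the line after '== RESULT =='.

Compute (S \ del) ∪ add:
  pre ⊆ S: {clear(g), handempty, on(g,b)} ⊆ S  — applicable
  S \ del = {ontable(f)}
  ∪ add   = {clear(b), holding(g), ontable(f)}

== RESULT ==
["clear(b)", "holding(g)", "ontable(f)"]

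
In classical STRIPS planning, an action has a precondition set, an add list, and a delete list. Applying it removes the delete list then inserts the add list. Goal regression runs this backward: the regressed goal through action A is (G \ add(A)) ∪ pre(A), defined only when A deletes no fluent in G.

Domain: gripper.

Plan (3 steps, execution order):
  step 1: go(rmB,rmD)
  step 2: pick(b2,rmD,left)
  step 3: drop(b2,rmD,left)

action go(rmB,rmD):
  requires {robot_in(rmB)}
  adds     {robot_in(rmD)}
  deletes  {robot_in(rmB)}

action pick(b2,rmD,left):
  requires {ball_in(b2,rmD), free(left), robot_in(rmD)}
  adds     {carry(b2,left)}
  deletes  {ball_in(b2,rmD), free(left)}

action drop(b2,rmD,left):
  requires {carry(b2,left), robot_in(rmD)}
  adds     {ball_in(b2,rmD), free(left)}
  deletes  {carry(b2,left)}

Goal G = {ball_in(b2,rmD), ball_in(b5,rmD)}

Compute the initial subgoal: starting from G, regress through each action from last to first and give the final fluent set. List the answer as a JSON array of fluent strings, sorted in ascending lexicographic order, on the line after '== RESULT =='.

Regress step by step:
  through step 3 (drop(b2,rmD,left)): drop {ball_in(b2,rmD)}, keep {ball_in(b5,rmD)}, require {carry(b2,left), robot_in(rmD)}
    → {ball_in(b5,rmD), carry(b2,left), robot_in(rmD)}
  through step 2 (pick(b2,rmD,left)): drop {carry(b2,left)}, keep {ball_in(b5,rmD), robot_in(rmD)}, require {ball_in(b2,rmD), free(left), robot_in(rmD)}
    → {ball_in(b2,rmD), ball_in(b5,rmD), free(left), robot_in(rmD)}
  through step 1 (go(rmB,rmD)): drop {robot_in(rmD)}, keep {ball_in(b2,rmD), ball_in(b5,rmD), free(left)}, require {robot_in(rmB)}
    → {ball_in(b2,rmD), ball_in(b5,rmD), free(left), robot_in(rmB)}

== RESULT ==
["ball_in(b2,rmD)", "ball_in(b5,rmD)", "free(left)", "robot_in(rmB)"]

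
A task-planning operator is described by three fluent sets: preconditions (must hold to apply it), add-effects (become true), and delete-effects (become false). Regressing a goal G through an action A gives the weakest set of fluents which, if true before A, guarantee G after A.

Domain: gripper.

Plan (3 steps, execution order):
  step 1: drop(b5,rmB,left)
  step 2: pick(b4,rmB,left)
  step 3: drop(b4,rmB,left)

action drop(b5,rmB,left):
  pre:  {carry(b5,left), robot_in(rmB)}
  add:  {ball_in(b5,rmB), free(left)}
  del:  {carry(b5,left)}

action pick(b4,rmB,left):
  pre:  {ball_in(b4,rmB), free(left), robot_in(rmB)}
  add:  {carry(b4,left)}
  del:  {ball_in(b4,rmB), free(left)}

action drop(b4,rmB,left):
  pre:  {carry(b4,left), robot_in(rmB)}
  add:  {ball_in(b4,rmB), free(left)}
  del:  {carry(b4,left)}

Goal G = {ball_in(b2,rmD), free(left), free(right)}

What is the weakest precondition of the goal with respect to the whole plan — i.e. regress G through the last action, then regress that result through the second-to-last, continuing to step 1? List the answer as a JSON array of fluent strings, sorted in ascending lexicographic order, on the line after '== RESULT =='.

Regress step by step:
  through step 3 (drop(b4,rmB,left)): drop {free(left)}, keep {ball_in(b2,rmD), free(right)}, require {carry(b4,left), robot_in(rmB)}
    → {ball_in(b2,rmD), carry(b4,left), free(right), robot_in(rmB)}
  through step 2 (pick(b4,rmB,left)): drop {carry(b4,left)}, keep {ball_in(b2,rmD), free(right), robot_in(rmB)}, require {ball_in(b4,rmB), free(left), robot_in(rmB)}
    → {ball_in(b2,rmD), ball_in(b4,rmB), free(left), free(right), robot_in(rmB)}
  through step 1 (drop(b5,rmB,left)): drop {free(left)}, keep {ball_in(b2,rmD), ball_in(b4,rmB), free(right), robot_in(rmB)}, require {carry(b5,left), robot_in(rmB)}
    → {ball_in(b2,rmD), ball_in(b4,rmB), carry(b5,left), free(right), robot_in(rmB)}

== RESULT ==
["ball_in(b2,rmD)", "ball_in(b4,rmB)", "carry(b5,left)", "free(right)", "robot_in(rmB)"]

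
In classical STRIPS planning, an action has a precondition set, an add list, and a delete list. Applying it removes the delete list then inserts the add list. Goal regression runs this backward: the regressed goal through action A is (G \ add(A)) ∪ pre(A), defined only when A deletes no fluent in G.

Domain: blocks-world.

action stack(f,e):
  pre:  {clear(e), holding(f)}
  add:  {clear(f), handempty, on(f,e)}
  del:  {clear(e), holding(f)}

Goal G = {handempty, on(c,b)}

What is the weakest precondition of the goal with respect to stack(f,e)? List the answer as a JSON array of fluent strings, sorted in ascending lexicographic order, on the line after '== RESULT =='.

Regress:
  G ∩ del = {}  (empty — regression defined)
  G \ add = {handempty, on(c,b)} \ {clear(f), handempty, on(f,e)} = {on(c,b)}
  ∪ pre   = {on(c,b)} ∪ {clear(e), holding(f)}
          = {clear(e), holding(f), on(c,b)}

== RESULT ==
["clear(e)", "holding(f)", "on(c,b)"]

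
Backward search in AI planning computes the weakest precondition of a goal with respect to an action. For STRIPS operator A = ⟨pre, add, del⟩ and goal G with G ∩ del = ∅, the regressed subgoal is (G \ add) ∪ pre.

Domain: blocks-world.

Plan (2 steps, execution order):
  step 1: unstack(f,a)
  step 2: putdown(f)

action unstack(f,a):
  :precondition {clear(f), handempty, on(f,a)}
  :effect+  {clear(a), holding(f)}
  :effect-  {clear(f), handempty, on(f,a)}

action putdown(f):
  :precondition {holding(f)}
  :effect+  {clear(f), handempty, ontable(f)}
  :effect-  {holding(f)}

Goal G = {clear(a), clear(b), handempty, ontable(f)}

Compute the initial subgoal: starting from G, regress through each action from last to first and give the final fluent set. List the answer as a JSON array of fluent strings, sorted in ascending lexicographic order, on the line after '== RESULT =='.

Regress step by step:
  through step 2 (putdown(f)): drop {handempty, ontable(f)}, keep {clear(a), clear(b)}, require {holding(f)}
    → {clear(a), clear(b), holding(f)}
  through step 1 (unstack(f,a)): drop {clear(a), holding(f)}, keep {clear(b)}, require {clear(f), handempty, on(f,a)}
    → {clear(b), clear(f), handempty, on(f,a)}

== RESULT ==
["clear(b)", "clear(f)", "handempty", "on(f,a)"]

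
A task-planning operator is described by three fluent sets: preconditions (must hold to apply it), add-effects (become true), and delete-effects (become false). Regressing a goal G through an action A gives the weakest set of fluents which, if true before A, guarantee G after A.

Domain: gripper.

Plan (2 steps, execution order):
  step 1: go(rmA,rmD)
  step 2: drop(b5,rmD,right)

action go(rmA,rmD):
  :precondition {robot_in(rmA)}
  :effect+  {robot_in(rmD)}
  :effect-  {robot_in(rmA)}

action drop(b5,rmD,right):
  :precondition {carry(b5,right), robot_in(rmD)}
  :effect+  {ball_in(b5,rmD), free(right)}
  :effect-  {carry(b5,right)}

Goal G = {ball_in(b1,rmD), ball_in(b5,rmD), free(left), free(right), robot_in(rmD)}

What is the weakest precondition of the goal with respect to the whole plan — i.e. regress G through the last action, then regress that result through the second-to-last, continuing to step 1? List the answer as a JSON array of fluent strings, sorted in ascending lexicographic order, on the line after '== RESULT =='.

Work backward from the goal:
  through step 2 (drop(b5,rmD,right)): drop {ball_in(b5,rmD), free(right)}, keep {ball_in(b1,rmD), free(left), robot_in(rmD)}, require {carry(b5,right), robot_in(rmD)}
    → {ball_in(b1,rmD), carry(b5,right), free(left), robot_in(rmD)}
  through step 1 (go(rmA,rmD)): drop {robot_in(rmD)}, keep {ball_in(b1,rmD), carry(b5,right), free(left)}, require {robot_in(rmA)}
    → {ball_in(b1,rmD), carry(b5,right), free(left), robot_in(rmA)}

== RESULT ==
["ball_in(b1,rmD)", "carry(b5,right)", "free(left)", "robot_in(rmA)"]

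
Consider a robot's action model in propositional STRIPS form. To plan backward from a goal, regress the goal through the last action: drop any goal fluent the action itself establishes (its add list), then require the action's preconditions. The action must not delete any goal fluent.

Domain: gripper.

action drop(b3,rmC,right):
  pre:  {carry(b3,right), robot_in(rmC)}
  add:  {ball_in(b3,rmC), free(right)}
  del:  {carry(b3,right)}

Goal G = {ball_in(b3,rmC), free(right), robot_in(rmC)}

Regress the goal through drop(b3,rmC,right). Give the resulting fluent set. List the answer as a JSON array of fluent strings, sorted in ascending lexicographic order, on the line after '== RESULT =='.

Compute (G \ add) ∪ pre:
  G ∩ del = {}  (empty — regression defined)
  G \ add = {ball_in(b3,rmC), free(right), robot_in(rmC)} \ {ball_in(b3,rmC), free(right)} = {robot_in(rmC)}
  ∪ pre   = {robot_in(rmC)} ∪ {carry(b3,right), robot_in(rmC)}
          = {carry(b3,right), robot_in(rmC)}

== RESULT ==
["carry(b3,right)", "robot_in(rmC)"]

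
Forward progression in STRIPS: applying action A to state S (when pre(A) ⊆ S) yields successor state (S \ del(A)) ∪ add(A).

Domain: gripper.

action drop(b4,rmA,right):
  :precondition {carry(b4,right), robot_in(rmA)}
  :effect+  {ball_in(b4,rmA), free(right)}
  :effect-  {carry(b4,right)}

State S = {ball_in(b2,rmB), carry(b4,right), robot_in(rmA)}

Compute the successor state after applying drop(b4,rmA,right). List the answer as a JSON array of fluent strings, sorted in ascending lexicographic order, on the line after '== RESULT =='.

Progress:
  pre ⊆ S: {carry(b4,right), robot_in(rmA)} ⊆ S  — applicable
  S \ del = {ball_in(b2,rmB), robot_in(rmA)}
  ∪ add   = {ball_in(b2,rmB), ball_in(b4,rmA), free(right), robot_in(rmA)}

== RESULT ==
["ball_in(b2,rmB)", "ball_in(b4,rmA)", "free(right)", "robot_in(rmA)"]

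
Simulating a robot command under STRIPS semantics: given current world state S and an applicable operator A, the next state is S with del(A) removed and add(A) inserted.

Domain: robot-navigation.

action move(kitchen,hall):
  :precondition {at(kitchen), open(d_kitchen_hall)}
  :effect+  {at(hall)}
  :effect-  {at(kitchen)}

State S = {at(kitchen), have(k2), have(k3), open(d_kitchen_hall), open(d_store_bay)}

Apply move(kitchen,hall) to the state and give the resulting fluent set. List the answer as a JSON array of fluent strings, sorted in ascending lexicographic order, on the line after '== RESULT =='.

Compute (S \ del) ∪ add:
  pre ⊆ S: {at(kitchen), open(d_kitchen_hall)} ⊆ S  — applicable
  S \ del = {have(k2), have(k3), open(d_kitchen_hall), open(d_store_bay)}
  ∪ add   = {at(hall), have(k2), have(k3), open(d_kitchen_hall), open(d_store_bay)}

== RESULT ==
["at(hall)", "have(k2)", "have(k3)", "open(d_kitchen_hall)", "open(d_store_bay)"]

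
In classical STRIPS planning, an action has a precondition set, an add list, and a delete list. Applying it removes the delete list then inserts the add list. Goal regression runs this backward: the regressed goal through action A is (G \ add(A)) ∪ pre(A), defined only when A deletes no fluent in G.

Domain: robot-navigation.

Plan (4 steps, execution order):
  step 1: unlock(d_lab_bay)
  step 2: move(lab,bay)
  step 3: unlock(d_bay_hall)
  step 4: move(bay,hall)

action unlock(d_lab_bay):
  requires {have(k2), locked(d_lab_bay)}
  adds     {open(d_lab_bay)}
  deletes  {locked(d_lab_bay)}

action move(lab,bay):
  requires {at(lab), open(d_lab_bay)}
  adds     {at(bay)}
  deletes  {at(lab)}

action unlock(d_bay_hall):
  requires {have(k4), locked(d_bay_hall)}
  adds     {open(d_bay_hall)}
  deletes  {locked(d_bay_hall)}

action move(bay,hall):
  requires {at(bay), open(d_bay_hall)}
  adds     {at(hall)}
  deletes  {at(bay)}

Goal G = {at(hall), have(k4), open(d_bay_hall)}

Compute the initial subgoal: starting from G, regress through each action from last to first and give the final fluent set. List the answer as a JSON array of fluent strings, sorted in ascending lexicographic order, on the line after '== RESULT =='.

Work backward from the goal:
  through step 4 (move(bay,hall)): drop {at(hall)}, keep {have(k4), open(d_bay_hall)}, require {at(bay), open(d_bay_hall)}
    → {at(bay), have(k4), open(d_bay_hall)}
  through step 3 (unlock(d_bay_hall)): drop {open(d_bay_hall)}, keep {at(bay), have(k4)}, require {have(k4), locked(d_bay_hall)}
    → {at(bay), have(k4), locked(d_bay_hall)}
  through step 2 (move(lab,bay)): drop {at(bay)}, keep {have(k4), locked(d_bay_hall)}, require {at(lab), open(d_lab_bay)}
    → {at(lab), have(k4), locked(d_bay_hall), open(d_lab_bay)}
  through step 1 (unlock(d_lab_bay)): drop {open(d_lab_bay)}, keep {at(lab), have(k4), locked(d_bay_hall)}, require {have(k2), locked(d_lab_bay)}
    → {at(lab), have(k2), have(k4), locked(d_bay_hall), locked(d_lab_bay)}

== RESULT ==
["at(lab)", "have(k2)", "have(k4)", "locked(d_bay_hall)", "locked(d_lab_bay)"]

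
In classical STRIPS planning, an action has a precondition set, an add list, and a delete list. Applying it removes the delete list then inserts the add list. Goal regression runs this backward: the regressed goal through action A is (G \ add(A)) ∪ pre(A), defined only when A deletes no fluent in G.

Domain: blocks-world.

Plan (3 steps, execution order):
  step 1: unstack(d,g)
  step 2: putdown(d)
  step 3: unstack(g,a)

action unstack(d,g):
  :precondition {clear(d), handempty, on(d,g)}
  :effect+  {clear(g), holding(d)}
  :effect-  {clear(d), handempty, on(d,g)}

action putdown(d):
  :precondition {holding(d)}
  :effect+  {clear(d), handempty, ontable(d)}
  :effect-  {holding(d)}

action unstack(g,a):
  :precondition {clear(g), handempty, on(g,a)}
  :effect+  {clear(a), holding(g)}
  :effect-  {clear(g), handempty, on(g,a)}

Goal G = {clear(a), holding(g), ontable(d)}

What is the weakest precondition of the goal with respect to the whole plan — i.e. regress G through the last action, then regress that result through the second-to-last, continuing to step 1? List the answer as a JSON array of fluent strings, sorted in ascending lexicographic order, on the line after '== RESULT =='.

Regress step by step:
  through step 3 (unstack(g,a)): drop {clear(a), holding(g)}, keep {ontable(d)}, require {clear(g), handempty, on(g,a)}
    → {clear(g), handempty, on(g,a), ontable(d)}
  through step 2 (putdown(d)): drop {handempty, ontable(d)}, keep {clear(g), on(g,a)}, require {holding(d)}
    → {clear(g), holding(d), on(g,a)}
  through step 1 (unstack(d,g)): drop {clear(g), holding(d)}, keep {on(g,a)}, require {clear(d), handempty, on(d,g)}
    → {clear(d), handempty, on(d,g), on(g,a)}

== RESULT ==
["clear(d)", "handempty", "on(d,g)", "on(g,a)"]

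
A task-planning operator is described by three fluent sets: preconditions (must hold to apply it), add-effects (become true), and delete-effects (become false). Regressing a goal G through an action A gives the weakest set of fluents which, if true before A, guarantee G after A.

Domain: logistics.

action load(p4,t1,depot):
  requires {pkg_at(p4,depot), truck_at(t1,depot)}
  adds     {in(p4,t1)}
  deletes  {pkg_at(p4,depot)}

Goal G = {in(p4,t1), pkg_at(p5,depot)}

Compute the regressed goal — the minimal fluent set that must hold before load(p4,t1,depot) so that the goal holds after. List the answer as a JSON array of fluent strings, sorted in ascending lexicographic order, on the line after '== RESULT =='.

Regress:
  G ∩ del = {}  (empty — regression defined)
  G \ add = {in(p4,t1), pkg_at(p5,depot)} \ {in(p4,t1)} = {pkg_at(p5,depot)}
  ∪ pre   = {pkg_at(p5,depot)} ∪ {pkg_at(p4,depot), truck_at(t1,depot)}
          = {pkg_at(p4,depot), pkg_at(p5,depot), truck_at(t1,depot)}

== RESULT ==
["pkg_at(p4,depot)", "pkg_at(p5,depot)", "truck_at(t1,depot)"]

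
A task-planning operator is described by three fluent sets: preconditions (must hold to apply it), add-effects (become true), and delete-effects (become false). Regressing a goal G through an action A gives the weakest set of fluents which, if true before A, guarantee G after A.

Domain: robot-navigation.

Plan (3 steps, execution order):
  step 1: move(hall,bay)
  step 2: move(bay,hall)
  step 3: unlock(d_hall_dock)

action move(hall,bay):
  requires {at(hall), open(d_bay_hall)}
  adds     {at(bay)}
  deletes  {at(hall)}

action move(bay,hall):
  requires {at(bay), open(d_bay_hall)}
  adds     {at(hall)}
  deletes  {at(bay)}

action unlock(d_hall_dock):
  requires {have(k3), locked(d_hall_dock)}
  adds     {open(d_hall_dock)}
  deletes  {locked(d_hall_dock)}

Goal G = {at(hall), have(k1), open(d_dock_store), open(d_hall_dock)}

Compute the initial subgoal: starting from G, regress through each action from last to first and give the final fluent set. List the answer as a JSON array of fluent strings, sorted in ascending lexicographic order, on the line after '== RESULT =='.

Regress step by step:
  through step 3 (unlock(d_hall_dock)): drop {open(d_hall_dock)}, keep {at(hall), have(k1), open(d_dock_store)}, require {have(k3), locked(d_hall_dock)}
    → {at(hall), have(k1), have(k3), locked(d_hall_dock), open(d_dock_store)}
  through step 2 (move(bay,hall)): drop {at(hall)}, keep {have(k1), have(k3), locked(d_hall_dock), open(d_dock_store)}, require {at(bay), open(d_bay_hall)}
    → {at(bay), have(k1), have(k3), locked(d_hall_dock), open(d_bay_hall), open(d_dock_store)}
  through step 1 (move(hall,bay)): drop {at(bay)}, keep {have(k1), have(k3), locked(d_hall_dock), open(d_bay_hall), open(d_dock_store)}, require {at(hall), open(d_bay_hall)}
    → {at(hall), have(k1), have(k3), locked(d_hall_dock), open(d_bay_hall), open(d_dock_store)}

== RESULT ==
["at(hall)", "have(k1)", "have(k3)", "locked(d_hall_dock)", "open(d_bay_hall)", "open(d_dock_store)"]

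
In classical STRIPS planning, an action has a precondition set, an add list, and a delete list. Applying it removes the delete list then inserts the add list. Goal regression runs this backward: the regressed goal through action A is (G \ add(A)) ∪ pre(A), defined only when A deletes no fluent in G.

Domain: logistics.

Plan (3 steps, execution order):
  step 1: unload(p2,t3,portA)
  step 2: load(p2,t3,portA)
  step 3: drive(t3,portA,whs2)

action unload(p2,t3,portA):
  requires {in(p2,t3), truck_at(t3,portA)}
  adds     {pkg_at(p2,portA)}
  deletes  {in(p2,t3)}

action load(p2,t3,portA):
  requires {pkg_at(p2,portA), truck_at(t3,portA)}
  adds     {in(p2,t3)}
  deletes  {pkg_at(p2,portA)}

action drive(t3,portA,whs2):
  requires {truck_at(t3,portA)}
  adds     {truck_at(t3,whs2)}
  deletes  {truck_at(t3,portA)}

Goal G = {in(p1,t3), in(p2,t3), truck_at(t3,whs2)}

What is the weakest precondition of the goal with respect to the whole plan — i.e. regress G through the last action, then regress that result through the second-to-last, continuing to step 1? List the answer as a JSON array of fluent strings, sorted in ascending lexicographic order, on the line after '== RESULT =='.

Regress step by step:
  through step 3 (drive(t3,portA,whs2)): drop {truck_at(t3,whs2)}, keep {in(p1,t3), in(p2,t3)}, require {truck_at(t3,portA)}
    → {in(p1,t3), in(p2,t3), truck_at(t3,portA)}
  through step 2 (load(p2,t3,portA)): drop {in(p2,t3)}, keep {in(p1,t3), truck_at(t3,portA)}, require {pkg_at(p2,portA), truck_at(t3,portA)}
    → {in(p1,t3), pkg_at(p2,portA), truck_at(t3,portA)}
  through step 1 (unload(p2,t3,portA)): drop {pkg_at(p2,portA)}, keep {in(p1,t3), truck_at(t3,portA)}, require {in(p2,t3), truck_at(t3,portA)}
    → {in(p1,t3), in(p2,t3), truck_at(t3,portA)}

== RESULT ==
["in(p1,t3)", "in(p2,t3)", "truck_at(t3,portA)"]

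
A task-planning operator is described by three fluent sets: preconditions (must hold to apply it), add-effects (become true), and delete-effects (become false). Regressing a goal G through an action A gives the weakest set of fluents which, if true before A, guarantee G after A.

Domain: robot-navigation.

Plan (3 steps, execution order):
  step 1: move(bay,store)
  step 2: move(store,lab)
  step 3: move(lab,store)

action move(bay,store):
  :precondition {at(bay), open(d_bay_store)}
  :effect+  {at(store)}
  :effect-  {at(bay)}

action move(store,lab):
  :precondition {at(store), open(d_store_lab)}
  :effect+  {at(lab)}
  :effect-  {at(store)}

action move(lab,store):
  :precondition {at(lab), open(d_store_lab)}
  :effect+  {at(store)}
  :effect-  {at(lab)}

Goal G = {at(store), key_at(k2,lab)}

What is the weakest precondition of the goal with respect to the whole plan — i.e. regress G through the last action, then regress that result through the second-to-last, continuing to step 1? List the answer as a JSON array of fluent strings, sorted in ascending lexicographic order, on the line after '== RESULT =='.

Work backward from the goal:
  through step 3 (move(lab,store)): drop {at(store)}, keep {key_at(k2,lab)}, require {at(lab), open(d_store_lab)}
    → {at(lab), key_at(k2,lab), open(d_store_lab)}
  through step 2 (move(store,lab)): drop {at(lab)}, keep {key_at(k2,lab), open(d_store_lab)}, require {at(store), open(d_store_lab)}
    → {at(store), key_at(k2,lab), open(d_store_lab)}
  through step 1 (move(bay,store)): drop {at(store)}, keep {key_at(k2,lab), open(d_store_lab)}, require {at(bay), open(d_bay_store)}
    → {at(bay), key_at(k2,lab), open(d_bay_store), open(d_store_lab)}

== RESULT ==
["at(bay)", "key_at(k2,lab)", "open(d_bay_store)", "open(d_store_lab)"]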